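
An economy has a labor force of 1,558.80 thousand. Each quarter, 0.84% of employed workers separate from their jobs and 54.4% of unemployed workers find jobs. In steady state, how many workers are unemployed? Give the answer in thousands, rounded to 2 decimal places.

Steady-state unemployment rate u* = s/(s+f) = 0.84/(0.84+54.4) = 0.015206.
Unemployed = u* × labor force = 0.015206 × 1,558.80 ≈ 23.70 thousand.

About 23.70 thousand are unemployed in steady state.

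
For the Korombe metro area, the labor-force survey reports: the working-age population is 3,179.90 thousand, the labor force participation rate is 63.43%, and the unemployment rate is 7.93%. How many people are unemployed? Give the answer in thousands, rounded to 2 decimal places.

Labor force = 0.6343 × 3,179.90 = 2,017.01 thousand.
Unemployed = 0.0793 × 2,017.01 ≈ 159.95 thousand.

About 159.95 thousand are unemployed.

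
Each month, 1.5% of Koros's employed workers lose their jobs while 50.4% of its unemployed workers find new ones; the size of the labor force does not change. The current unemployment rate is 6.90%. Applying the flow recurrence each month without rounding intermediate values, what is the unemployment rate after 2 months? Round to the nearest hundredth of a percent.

Unemployment rate after two months ≈ 3.82%.

With a fixed labor force, u_{t+1} = u_t + s·(1−u_t) − f·u_t = u_t·(1−s−f) + s.
Here 1−s−f = 0.481 and s = 0.015.
u_1 = 0.069000 × 0.481 + 0.015 = 0.048189.
u_2 = 0.048189 × 0.481 + 0.015 = 0.038179.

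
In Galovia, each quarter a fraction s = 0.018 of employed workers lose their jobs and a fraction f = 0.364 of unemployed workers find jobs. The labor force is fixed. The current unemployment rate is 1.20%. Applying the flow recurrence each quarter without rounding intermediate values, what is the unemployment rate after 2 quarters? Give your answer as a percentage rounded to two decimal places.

With a fixed labor force, u_{t+1} = u_t + s·(1−u_t) − f·u_t = u_t·(1−s−f) + s.
Here 1−s−f = 0.618 and s = 0.018.
u_1 = 0.012000 × 0.618 + 0.018 = 0.025416.
u_2 = 0.025416 × 0.618 + 0.018 = 0.033707.

Unemployment rate after two quarters ≈ 3.37%.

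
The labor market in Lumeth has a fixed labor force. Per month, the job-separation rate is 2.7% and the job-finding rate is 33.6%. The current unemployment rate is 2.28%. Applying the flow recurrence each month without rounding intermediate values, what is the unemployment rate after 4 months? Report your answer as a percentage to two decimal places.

With a fixed labor force, u_{t+1} = u_t + s·(1−u_t) − f·u_t = u_t·(1−s−f) + s.
Here 1−s−f = 0.637 and s = 0.027.
u_1 = 0.022800 × 0.637 + 0.027 = 0.041524.
u_2 = 0.041524 × 0.637 + 0.027 = 0.053451.
u_3 = 0.053451 × 0.637 + 0.027 = 0.061048.
u_4 = 0.061048 × 0.637 + 0.027 = 0.065888.

Unemployment rate after four months ≈ 6.59%.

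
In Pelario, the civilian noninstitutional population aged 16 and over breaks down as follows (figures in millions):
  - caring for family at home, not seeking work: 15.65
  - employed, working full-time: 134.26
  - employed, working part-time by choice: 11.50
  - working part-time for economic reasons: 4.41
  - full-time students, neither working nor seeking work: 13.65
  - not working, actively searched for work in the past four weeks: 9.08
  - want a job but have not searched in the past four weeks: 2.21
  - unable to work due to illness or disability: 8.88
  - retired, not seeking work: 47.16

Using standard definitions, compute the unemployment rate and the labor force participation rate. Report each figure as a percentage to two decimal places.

Employed = 134.26 + 11.50 + 4.41 = 150.17 million (anyone who worked, including part-time for economic reasons, counts as employed).
Unemployed = 9.08 million.
Labor force = 150.17 + 9.08 = 159.25 million.
Not in labor force = 15.65 + 13.65 + 2.21 + 8.88 + 47.16 = 87.55 million (those not working and not actively searching are outside the labor force — including those who want a job but have given up searching).
Civilian working-age population = 159.25 + 87.55 = 246.80 million.
Unemployment rate = 9.08 / 159.25 = 5.70%.
Labor force participation rate = 159.25 / 246.80 = 64.53%.

Unemployment rate ≈ 5.70%; labor force participation rate ≈ 64.53%.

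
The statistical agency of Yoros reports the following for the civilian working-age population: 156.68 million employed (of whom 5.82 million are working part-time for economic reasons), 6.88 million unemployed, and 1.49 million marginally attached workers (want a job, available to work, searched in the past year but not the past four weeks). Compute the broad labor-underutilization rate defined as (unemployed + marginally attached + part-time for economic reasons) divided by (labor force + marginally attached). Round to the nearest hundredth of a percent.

Broad underutilization rate ≈ 8.60%.

Labor force = 156.68 + 6.88 = 163.56 million.
Numerator = 6.88 + 1.49 + 5.82 = 14.19 million.
Denominator = 163.56 + 1.49 = 165.05 million.
Broad rate = 14.19 / 165.05 = 8.60%.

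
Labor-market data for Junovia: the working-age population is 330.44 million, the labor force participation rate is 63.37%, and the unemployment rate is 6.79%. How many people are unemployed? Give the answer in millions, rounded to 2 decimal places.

About 14.22 million are unemployed.

Labor force = 0.6337 × 330.44 = 209.40 million.
Unemployed = 0.0679 × 209.40 ≈ 14.22 million.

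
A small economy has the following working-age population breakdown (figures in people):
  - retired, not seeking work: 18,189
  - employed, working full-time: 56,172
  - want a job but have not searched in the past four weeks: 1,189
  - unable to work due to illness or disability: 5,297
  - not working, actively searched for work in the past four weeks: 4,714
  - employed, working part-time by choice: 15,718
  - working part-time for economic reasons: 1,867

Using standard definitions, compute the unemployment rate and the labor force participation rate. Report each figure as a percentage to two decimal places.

Unemployment rate ≈ 6.01%; labor force participation rate ≈ 76.08%.

Employed = 56,172 + 15,718 + 1,867 = 73,757 (anyone who worked, including part-time for economic reasons, counts as employed).
Unemployed = 4,714.
Labor force = 73,757 + 4,714 = 78,471.
Not in labor force = 18,189 + 1,189 + 5,297 = 24,675 (those not working and not actively searching are outside the labor force — including those who want a job but have given up searching).
Civilian working-age population = 78,471 + 24,675 = 103,146.
Unemployment rate = 4,714 / 78,471 = 6.01%.
Labor force participation rate = 78,471 / 103,146 = 76.08%.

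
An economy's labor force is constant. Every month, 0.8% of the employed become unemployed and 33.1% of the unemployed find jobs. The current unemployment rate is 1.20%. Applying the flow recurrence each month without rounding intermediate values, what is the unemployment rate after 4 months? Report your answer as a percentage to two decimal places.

With a fixed labor force, u_{t+1} = u_t + s·(1−u_t) − f·u_t = u_t·(1−s−f) + s.
Here 1−s−f = 0.661 and s = 0.008.
u_1 = 0.012000 × 0.661 + 0.008 = 0.015932.
u_2 = 0.015932 × 0.661 + 0.008 = 0.018531.
u_3 = 0.018531 × 0.661 + 0.008 = 0.020249.
u_4 = 0.020249 × 0.661 + 0.008 = 0.021385.

Unemployment rate after four months ≈ 2.14%.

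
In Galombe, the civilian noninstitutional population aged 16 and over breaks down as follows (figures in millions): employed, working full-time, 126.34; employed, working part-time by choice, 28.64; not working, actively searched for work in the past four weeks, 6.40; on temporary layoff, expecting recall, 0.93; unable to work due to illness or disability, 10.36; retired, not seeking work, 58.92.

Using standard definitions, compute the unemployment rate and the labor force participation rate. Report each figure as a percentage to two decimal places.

Unemployment rate ≈ 4.52%; labor force participation rate ≈ 70.09%.

Employed = 126.34 + 28.64 = 154.98 million.
Unemployed = 6.40 + 0.93 = 7.33 million (jobless and actively searching, or on temporary layoff).
Labor force = 154.98 + 7.33 = 162.31 million.
Not in labor force = 10.36 + 58.92 = 69.28 million (those not working and not actively searching are outside the labor force).
Civilian working-age population = 162.31 + 69.28 = 231.59 million.
Unemployment rate = 7.33 / 162.31 = 4.52%.
Labor force participation rate = 162.31 / 231.59 = 70.09%.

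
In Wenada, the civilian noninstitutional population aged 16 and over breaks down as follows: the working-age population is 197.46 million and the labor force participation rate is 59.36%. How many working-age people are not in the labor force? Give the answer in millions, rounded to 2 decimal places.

About 80.25 million are not in the labor force.

Share not in the labor force = 1 − 0.5936 = 0.4064.
Not in labor force = 0.4064 × 197.46 ≈ 80.25 million.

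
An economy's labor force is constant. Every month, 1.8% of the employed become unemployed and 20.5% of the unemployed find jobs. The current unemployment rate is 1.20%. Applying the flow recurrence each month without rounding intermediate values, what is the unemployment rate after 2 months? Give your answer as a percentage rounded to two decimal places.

With a fixed labor force, u_{t+1} = u_t + s·(1−u_t) − f·u_t = u_t·(1−s−f) + s.
Here 1−s−f = 0.777 and s = 0.018.
u_1 = 0.012000 × 0.777 + 0.018 = 0.027324.
u_2 = 0.027324 × 0.777 + 0.018 = 0.039231.

Unemployment rate after two months ≈ 3.92%.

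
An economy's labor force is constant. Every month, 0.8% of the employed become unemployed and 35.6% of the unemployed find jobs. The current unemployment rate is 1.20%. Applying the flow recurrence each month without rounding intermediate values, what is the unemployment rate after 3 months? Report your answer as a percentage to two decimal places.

With a fixed labor force, u_{t+1} = u_t + s·(1−u_t) − f·u_t = u_t·(1−s−f) + s.
Here 1−s−f = 0.636 and s = 0.008.
u_1 = 0.012000 × 0.636 + 0.008 = 0.015632.
u_2 = 0.015632 × 0.636 + 0.008 = 0.017942.
u_3 = 0.017942 × 0.636 + 0.008 = 0.019411.

Unemployment rate after three months ≈ 1.94%.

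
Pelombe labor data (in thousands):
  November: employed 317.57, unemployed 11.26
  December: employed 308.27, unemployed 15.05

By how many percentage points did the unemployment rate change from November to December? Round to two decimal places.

November: labor force = 317.57 + 11.26 = 328.83; u = 11.26/328.83 = 3.42%.
December: labor force = 308.27 + 15.05 = 323.32; u = 15.05/323.32 = 4.65%.
Change = 4.65% − 3.42% = +1.23 pp.

The unemployment rate changed by +1.23 percentage points.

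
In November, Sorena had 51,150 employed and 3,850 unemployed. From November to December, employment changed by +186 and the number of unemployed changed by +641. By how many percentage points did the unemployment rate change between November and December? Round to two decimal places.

The unemployment rate changed by +1.04 percentage points.

November: labor force = 51,150 + 3,850 = 55,000; u = 3,850/55,000 = 7.00%.
December: labor force = 51,336 + 4,491 = 55,827; u = 4,491/55,827 = 8.04%.
Change = 8.04% − 7.00% = +1.04 pp.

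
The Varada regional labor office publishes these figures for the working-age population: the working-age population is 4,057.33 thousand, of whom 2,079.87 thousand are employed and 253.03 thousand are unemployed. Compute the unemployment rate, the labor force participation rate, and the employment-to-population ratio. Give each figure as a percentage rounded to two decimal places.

Labor force = employed + unemployed = 2,079.87 + 253.03 = 2,332.90 thousand.
Unemployment rate = 253.03 / 2,332.90 = 10.85%.
Labor force participation rate = 2,332.90 / 4,057.33 = 57.50%.
Employment-population ratio = 2,079.87 / 4,057.33 = 51.26%.

Unemployment rate ≈ 10.85%; labor force participation rate ≈ 57.50%; employment-population ratio ≈ 51.26%.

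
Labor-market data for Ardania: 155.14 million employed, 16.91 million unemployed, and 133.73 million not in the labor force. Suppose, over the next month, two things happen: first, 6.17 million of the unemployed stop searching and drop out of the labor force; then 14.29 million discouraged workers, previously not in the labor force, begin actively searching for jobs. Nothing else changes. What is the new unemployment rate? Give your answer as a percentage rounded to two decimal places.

New unemployment rate ≈ 13.89%.

Initially, labor force = 155.14 + 16.91 = 172.05 million, so u = 16.91/172.05 = 9.83%.
After the first change, unemployed and labor force both fall by 6.17 → E = 155.14, U = 10.74, labor force = 165.88 million.
After the second change, unemployed and labor force both rise by 14.29 → E = 155.14, U = 25.03, labor force = 180.17 million.
New unemployment rate = 25.03 / 180.17 = 13.89%.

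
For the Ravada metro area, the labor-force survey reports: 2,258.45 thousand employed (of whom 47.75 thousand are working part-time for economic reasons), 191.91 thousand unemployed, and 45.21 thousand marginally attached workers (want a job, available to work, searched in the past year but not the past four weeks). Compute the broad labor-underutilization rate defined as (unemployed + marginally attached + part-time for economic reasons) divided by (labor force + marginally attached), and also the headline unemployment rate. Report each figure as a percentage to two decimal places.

Broad underutilization rate ≈ 11.42%; headline unemployment rate ≈ 7.83%.

Labor force = 2,258.45 + 191.91 = 2,450.36 thousand.
Numerator = 191.91 + 45.21 + 47.75 = 284.87 thousand.
Denominator = 2,450.36 + 45.21 = 2,495.57 thousand.
Broad rate = 284.87 / 2,495.57 = 11.42%.
Headline unemployment rate = 191.91 / 2,450.36 = 7.83%.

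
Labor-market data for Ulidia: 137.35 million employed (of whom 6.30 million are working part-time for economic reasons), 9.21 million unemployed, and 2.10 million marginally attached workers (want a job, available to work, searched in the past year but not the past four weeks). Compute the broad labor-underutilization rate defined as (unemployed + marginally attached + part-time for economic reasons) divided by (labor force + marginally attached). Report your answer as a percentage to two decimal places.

Labor force = 137.35 + 9.21 = 146.56 million.
Numerator = 9.21 + 2.10 + 6.30 = 17.61 million.
Denominator = 146.56 + 2.10 = 148.66 million.
Broad rate = 17.61 / 148.66 = 11.85%.

Broad underutilization rate ≈ 11.85%.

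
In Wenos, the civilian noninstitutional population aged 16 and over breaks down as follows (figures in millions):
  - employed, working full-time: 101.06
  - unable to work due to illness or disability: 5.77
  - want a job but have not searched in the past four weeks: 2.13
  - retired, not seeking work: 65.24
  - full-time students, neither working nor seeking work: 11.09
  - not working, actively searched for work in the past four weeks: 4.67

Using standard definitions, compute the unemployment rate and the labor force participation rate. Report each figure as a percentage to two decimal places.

Employed = 101.06 million.
Unemployed = 4.67 million.
Labor force = 101.06 + 4.67 = 105.73 million.
Not in labor force = 5.77 + 2.13 + 65.24 + 11.09 = 84.23 million (those not working and not actively searching are outside the labor force — including those who want a job but have given up searching).
Civilian working-age population = 105.73 + 84.23 = 189.96 million.
Unemployment rate = 4.67 / 105.73 = 4.42%.
Labor force participation rate = 105.73 / 189.96 = 55.66%.

Unemployment rate ≈ 4.42%; labor force participation rate ≈ 55.66%.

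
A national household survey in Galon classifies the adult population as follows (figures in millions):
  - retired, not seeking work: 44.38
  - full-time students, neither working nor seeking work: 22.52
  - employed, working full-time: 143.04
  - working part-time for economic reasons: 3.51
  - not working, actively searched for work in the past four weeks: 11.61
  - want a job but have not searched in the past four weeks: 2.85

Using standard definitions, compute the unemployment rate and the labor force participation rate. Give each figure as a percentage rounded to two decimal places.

Employed = 143.04 + 3.51 = 146.55 million (anyone who worked, including part-time for economic reasons, counts as employed).
Unemployed = 11.61 million.
Labor force = 146.55 + 11.61 = 158.16 million.
Not in labor force = 44.38 + 22.52 + 2.85 = 69.75 million (those not working and not actively searching are outside the labor force — including those who want a job but have given up searching).
Civilian working-age population = 158.16 + 69.75 = 227.91 million.
Unemployment rate = 11.61 / 158.16 = 7.34%.
Labor force participation rate = 158.16 / 227.91 = 69.40%.

Unemployment rate ≈ 7.34%; labor force participation rate ≈ 69.40%.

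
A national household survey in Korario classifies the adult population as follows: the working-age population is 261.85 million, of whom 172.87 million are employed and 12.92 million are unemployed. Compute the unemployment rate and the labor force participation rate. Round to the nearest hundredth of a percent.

Unemployment rate ≈ 6.95%; labor force participation rate ≈ 70.95%.

Labor force = employed + unemployed = 172.87 + 12.92 = 185.79 million.
Unemployment rate = 12.92 / 185.79 = 6.95%.
Labor force participation rate = 185.79 / 261.85 = 70.95%.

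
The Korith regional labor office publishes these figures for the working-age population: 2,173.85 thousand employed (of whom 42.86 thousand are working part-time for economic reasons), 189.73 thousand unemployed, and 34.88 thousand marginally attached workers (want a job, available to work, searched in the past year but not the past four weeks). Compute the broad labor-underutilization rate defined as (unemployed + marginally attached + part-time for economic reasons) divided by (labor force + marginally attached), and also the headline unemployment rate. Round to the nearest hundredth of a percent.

Labor force = 2,173.85 + 189.73 = 2,363.58 thousand.
Numerator = 189.73 + 34.88 + 42.86 = 267.47 thousand.
Denominator = 2,363.58 + 34.88 = 2,398.46 thousand.
Broad rate = 267.47 / 2,398.46 = 11.15%.
Headline unemployment rate = 189.73 / 2,363.58 = 8.03%.

Broad underutilization rate ≈ 11.15%; headline unemployment rate ≈ 8.03%.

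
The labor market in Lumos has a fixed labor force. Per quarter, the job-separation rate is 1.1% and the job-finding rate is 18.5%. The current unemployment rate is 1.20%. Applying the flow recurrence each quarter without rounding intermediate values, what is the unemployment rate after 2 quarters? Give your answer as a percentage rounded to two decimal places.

Unemployment rate after two quarters ≈ 2.76%.

With a fixed labor force, u_{t+1} = u_t + s·(1−u_t) − f·u_t = u_t·(1−s−f) + s.
Here 1−s−f = 0.804 and s = 0.011.
u_1 = 0.012000 × 0.804 + 0.011 = 0.020648.
u_2 = 0.020648 × 0.804 + 0.011 = 0.027601.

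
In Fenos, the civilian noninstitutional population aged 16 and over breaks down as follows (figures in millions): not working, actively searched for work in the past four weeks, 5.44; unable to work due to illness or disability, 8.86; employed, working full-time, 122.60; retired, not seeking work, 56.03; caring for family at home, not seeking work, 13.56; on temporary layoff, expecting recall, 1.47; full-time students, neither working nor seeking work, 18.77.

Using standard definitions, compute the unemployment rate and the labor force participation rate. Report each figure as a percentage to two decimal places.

Unemployment rate ≈ 5.34%; labor force participation rate ≈ 57.12%.

Employed = 122.60 million.
Unemployed = 5.44 + 1.47 = 6.91 million (jobless and actively searching, or on temporary layoff).
Labor force = 122.60 + 6.91 = 129.51 million.
Not in labor force = 8.86 + 56.03 + 13.56 + 18.77 = 97.22 million (those not working and not actively searching are outside the labor force).
Civilian working-age population = 129.51 + 97.22 = 226.73 million.
Unemployment rate = 6.91 / 129.51 = 5.34%.
Labor force participation rate = 129.51 / 226.73 = 57.12%.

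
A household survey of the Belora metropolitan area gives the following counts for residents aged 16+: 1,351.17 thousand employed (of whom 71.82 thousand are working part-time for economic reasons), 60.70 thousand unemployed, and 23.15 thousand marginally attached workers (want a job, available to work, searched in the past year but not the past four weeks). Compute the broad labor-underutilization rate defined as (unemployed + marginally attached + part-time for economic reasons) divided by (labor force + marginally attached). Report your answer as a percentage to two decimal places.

Broad underutilization rate ≈ 10.85%.

Labor force = 1,351.17 + 60.70 = 1,411.87 thousand.
Numerator = 60.70 + 23.15 + 71.82 = 155.67 thousand.
Denominator = 1,411.87 + 23.15 = 1,435.02 thousand.
Broad rate = 155.67 / 1,435.02 = 10.85%.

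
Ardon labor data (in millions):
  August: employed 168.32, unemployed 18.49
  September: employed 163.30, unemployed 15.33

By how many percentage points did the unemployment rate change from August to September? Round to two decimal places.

August: labor force = 168.32 + 18.49 = 186.81; u = 18.49/186.81 = 9.90%.
September: labor force = 163.30 + 15.33 = 178.63; u = 15.33/178.63 = 8.58%.
Change = 8.58% − 9.90% = −1.32 pp.

The unemployment rate changed by −1.32 percentage points.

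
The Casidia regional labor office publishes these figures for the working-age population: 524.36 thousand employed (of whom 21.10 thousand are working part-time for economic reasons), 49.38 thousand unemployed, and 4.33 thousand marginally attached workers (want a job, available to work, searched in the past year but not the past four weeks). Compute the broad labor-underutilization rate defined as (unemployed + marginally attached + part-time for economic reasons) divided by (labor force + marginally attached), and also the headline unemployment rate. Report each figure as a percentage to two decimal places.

Broad underutilization rate ≈ 12.94%; headline unemployment rate ≈ 8.61%.

Labor force = 524.36 + 49.38 = 573.74 thousand.
Numerator = 49.38 + 4.33 + 21.10 = 74.81 thousand.
Denominator = 573.74 + 4.33 = 578.07 thousand.
Broad rate = 74.81 / 578.07 = 12.94%.
Headline unemployment rate = 49.38 / 573.74 = 8.61%.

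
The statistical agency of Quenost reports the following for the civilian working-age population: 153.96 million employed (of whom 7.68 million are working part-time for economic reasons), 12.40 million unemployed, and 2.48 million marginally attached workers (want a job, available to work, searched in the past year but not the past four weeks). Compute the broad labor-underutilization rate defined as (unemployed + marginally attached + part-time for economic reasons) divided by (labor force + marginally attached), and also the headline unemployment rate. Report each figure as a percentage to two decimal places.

Broad underutilization rate ≈ 13.36%; headline unemployment rate ≈ 7.45%.

Labor force = 153.96 + 12.40 = 166.36 million.
Numerator = 12.40 + 2.48 + 7.68 = 22.56 million.
Denominator = 166.36 + 2.48 = 168.84 million.
Broad rate = 22.56 / 168.84 = 13.36%.
Headline unemployment rate = 12.40 / 166.36 = 7.45%.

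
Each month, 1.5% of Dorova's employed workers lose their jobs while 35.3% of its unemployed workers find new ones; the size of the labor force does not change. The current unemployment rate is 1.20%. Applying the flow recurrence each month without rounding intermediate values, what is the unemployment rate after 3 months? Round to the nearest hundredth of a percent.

With a fixed labor force, u_{t+1} = u_t + s·(1−u_t) − f·u_t = u_t·(1−s−f) + s.
Here 1−s−f = 0.632 and s = 0.015.
u_1 = 0.012000 × 0.632 + 0.015 = 0.022584.
u_2 = 0.022584 × 0.632 + 0.015 = 0.029273.
u_3 = 0.029273 × 0.632 + 0.015 = 0.033501.

Unemployment rate after three months ≈ 3.35%.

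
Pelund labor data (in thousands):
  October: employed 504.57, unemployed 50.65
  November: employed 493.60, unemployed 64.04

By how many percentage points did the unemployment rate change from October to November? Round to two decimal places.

October: labor force = 504.57 + 50.65 = 555.22; u = 50.65/555.22 = 9.12%.
November: labor force = 493.60 + 64.04 = 557.64; u = 64.04/557.64 = 11.48%.
Change = 11.48% − 9.12% = +2.36 pp.

The unemployment rate changed by +2.36 percentage points.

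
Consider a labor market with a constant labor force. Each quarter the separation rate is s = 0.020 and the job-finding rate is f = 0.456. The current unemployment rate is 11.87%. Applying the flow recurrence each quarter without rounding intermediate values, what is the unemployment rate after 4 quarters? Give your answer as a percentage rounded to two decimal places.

Unemployment rate after four quarters ≈ 4.78%.

With a fixed labor force, u_{t+1} = u_t + s·(1−u_t) − f·u_t = u_t·(1−s−f) + s.
Here 1−s−f = 0.524 and s = 0.020.
u_1 = 0.118700 × 0.524 + 0.020 = 0.082199.
u_2 = 0.082199 × 0.524 + 0.020 = 0.063072.
u_3 = 0.063072 × 0.524 + 0.020 = 0.053050.
u_4 = 0.053050 × 0.524 + 0.020 = 0.047798.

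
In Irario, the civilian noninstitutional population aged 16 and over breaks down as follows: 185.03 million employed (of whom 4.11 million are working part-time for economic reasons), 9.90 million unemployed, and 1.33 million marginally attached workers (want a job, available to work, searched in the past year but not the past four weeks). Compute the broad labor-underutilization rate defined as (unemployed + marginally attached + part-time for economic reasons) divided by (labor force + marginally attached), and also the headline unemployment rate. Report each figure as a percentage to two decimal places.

Labor force = 185.03 + 9.90 = 194.93 million.
Numerator = 9.90 + 1.33 + 4.11 = 15.34 million.
Denominator = 194.93 + 1.33 = 196.26 million.
Broad rate = 15.34 / 196.26 = 7.82%.
Headline unemployment rate = 9.90 / 194.93 = 5.08%.

Broad underutilization rate ≈ 7.82%; headline unemployment rate ≈ 5.08%.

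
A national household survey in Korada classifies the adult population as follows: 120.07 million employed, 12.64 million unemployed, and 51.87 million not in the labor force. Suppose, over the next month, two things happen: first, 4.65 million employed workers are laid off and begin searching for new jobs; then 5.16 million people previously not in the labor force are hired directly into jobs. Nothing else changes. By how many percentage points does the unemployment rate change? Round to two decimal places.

Initially, labor force = 120.07 + 12.64 = 132.71 million, so u = 12.64/132.71 = 9.52%.
After the first change, employed falls and unemployed rises by 4.65; labor force unchanged → E = 115.42, U = 17.29, labor force = 132.71 million.
After the second change, employed and labor force both rise by 5.16; unemployed unchanged → E = 120.58, U = 17.29, labor force = 137.87 million.
New unemployment rate = 17.29 / 137.87 = 12.54%.
Change = 12.54% − 9.52% = +3.02 percentage points.

The unemployment rate changes by +3.02 percentage points.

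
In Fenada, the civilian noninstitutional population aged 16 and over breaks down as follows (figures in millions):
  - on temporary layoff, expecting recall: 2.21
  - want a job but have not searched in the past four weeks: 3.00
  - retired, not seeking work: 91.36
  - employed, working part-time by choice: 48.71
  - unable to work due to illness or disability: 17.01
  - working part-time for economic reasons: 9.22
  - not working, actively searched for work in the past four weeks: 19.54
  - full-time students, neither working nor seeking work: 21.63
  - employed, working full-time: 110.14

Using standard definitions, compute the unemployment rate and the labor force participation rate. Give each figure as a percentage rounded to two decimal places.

Employed = 48.71 + 9.22 + 110.14 = 168.07 million (anyone who worked, including part-time for economic reasons, counts as employed).
Unemployed = 2.21 + 19.54 = 21.75 million (jobless and actively searching, or on temporary layoff).
Labor force = 168.07 + 21.75 = 189.82 million.
Not in labor force = 3.00 + 91.36 + 17.01 + 21.63 = 133.00 million (those not working and not actively searching are outside the labor force — including those who want a job but have given up searching).
Civilian working-age population = 189.82 + 133.00 = 322.82 million.
Unemployment rate = 21.75 / 189.82 = 11.46%.
Labor force participation rate = 189.82 / 322.82 = 58.80%.

Unemployment rate ≈ 11.46%; labor force participation rate ≈ 58.80%.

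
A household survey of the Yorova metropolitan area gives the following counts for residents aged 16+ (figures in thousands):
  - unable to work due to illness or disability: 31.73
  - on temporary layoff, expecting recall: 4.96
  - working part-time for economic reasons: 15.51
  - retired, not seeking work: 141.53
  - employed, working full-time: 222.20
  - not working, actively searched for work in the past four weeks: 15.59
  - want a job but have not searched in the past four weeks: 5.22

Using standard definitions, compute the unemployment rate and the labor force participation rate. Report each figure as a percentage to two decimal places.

Employed = 15.51 + 222.20 = 237.71 thousand (anyone who worked, including part-time for economic reasons, counts as employed).
Unemployed = 4.96 + 15.59 = 20.55 thousand (jobless and actively searching, or on temporary layoff).
Labor force = 237.71 + 20.55 = 258.26 thousand.
Not in labor force = 31.73 + 141.53 + 5.22 = 178.48 thousand (those not working and not actively searching are outside the labor force — including those who want a job but have given up searching).
Civilian working-age population = 258.26 + 178.48 = 436.74 thousand.
Unemployment rate = 20.55 / 258.26 = 7.96%.
Labor force participation rate = 258.26 / 436.74 = 59.13%.

Unemployment rate ≈ 7.96%; labor force participation rate ≈ 59.13%.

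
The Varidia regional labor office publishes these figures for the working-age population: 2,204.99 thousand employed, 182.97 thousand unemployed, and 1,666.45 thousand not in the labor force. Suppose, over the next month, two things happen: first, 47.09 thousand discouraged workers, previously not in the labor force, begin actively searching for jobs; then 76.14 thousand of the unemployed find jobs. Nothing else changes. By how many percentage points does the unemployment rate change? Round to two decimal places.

The unemployment rate changes by −1.34 percentage points.

Initially, labor force = 2,204.99 + 182.97 = 2,387.96 thousand, so u = 182.97/2,387.96 = 7.66%.
After the first change, unemployed and labor force both rise by 47.09 → E = 2,204.99, U = 230.06, labor force = 2,435.05 thousand.
After the second change, unemployed falls and employed rises by 76.14; labor force unchanged → E = 2,281.13, U = 153.92, labor force = 2,435.05 thousand.
New unemployment rate = 153.92 / 2,435.05 = 6.32%.
Change = 6.32% − 7.66% = −1.34 percentage points.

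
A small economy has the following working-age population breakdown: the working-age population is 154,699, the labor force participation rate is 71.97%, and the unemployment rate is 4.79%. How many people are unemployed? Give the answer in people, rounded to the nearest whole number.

About 5,333 are unemployed.

Labor force = 0.7197 × 154,699 = 111,337.
Unemployed = 0.0479 × 111,337 ≈ 5,333.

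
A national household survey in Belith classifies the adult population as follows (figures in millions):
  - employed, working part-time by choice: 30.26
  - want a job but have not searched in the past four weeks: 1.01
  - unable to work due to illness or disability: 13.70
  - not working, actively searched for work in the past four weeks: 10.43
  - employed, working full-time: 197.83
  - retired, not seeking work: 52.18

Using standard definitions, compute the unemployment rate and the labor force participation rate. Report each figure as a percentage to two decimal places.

Employed = 30.26 + 197.83 = 228.09 million.
Unemployed = 10.43 million.
Labor force = 228.09 + 10.43 = 238.52 million.
Not in labor force = 1.01 + 13.70 + 52.18 = 66.89 million (those not working and not actively searching are outside the labor force — including those who want a job but have given up searching).
Civilian working-age population = 238.52 + 66.89 = 305.41 million.
Unemployment rate = 10.43 / 238.52 = 4.37%.
Labor force participation rate = 238.52 / 305.41 = 78.10%.

Unemployment rate ≈ 4.37%; labor force participation rate ≈ 78.10%.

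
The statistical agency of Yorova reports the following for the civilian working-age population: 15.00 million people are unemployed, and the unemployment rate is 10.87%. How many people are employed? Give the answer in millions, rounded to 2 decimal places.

About 122.99 million are employed.

Labor force = U / u = 15.00 / 0.1087 ≈ 137.99 million.
Employed = labor force − unemployed = 137.99 − 15.00 = 122.99 million.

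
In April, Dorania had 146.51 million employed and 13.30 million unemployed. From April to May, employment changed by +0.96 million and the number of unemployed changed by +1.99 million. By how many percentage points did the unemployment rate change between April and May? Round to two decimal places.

April: labor force = 146.51 + 13.30 = 159.81; u = 13.30/159.81 = 8.32%.
May: labor force = 147.47 + 15.29 = 162.76; u = 15.29/162.76 = 9.39%.
Change = 9.39% − 8.32% = +1.07 pp.

The unemployment rate changed by +1.07 percentage points.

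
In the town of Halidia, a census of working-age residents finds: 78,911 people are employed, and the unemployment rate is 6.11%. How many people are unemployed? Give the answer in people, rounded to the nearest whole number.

About 5,135 are unemployed.

Let U be the number unemployed. The labor force is E + U, and U/(E+U) = 0.0611.
So U = 0.0611 × 78,911 / (1 − 0.0611) = 4821.46 / 0.9389 ≈ 5,135.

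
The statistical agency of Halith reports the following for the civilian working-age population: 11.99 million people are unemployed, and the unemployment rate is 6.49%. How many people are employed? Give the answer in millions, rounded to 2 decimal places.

Labor force = U / u = 11.99 / 0.0649 ≈ 184.75 million.
Employed = labor force − unemployed = 184.75 − 11.99 = 172.76 million.

About 172.76 million are employed.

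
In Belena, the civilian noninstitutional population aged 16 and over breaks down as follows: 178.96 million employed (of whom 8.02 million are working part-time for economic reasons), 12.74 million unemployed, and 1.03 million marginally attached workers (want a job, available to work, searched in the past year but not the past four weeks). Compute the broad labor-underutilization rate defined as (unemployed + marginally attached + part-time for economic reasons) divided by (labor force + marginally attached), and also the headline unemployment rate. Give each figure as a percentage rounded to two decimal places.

Broad underutilization rate ≈ 11.31%; headline unemployment rate ≈ 6.65%.

Labor force = 178.96 + 12.74 = 191.70 million.
Numerator = 12.74 + 1.03 + 8.02 = 21.79 million.
Denominator = 191.70 + 1.03 = 192.73 million.
Broad rate = 21.79 / 192.73 = 11.31%.
Headline unemployment rate = 12.74 / 191.70 = 6.65%.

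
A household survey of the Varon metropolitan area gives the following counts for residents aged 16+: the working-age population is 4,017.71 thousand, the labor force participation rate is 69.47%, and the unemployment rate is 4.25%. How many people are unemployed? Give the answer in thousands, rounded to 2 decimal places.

Labor force = 0.6947 × 4,017.71 = 2,791.10 thousand.
Unemployed = 0.0425 × 2,791.10 ≈ 118.62 thousand.

About 118.62 thousand are unemployed.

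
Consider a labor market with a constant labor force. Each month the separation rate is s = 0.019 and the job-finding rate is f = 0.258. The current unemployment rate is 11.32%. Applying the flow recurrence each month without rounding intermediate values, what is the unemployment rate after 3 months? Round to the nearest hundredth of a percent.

With a fixed labor force, u_{t+1} = u_t + s·(1−u_t) − f·u_t = u_t·(1−s−f) + s.
Here 1−s−f = 0.723 and s = 0.019.
u_1 = 0.113200 × 0.723 + 0.019 = 0.100844.
u_2 = 0.100844 × 0.723 + 0.019 = 0.091910.
u_3 = 0.091910 × 0.723 + 0.019 = 0.085451.

Unemployment rate after three months ≈ 8.55%.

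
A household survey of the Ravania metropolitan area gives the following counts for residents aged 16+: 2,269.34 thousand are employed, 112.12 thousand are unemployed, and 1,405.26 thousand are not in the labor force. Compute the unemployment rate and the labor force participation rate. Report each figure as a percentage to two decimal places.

Labor force = employed + unemployed = 2,269.34 + 112.12 = 2,381.46 thousand.
Working-age population = 2,381.46 + 1,405.26 = 3,786.72 thousand.
Unemployment rate = 112.12 / 2,381.46 = 4.71%.
Labor force participation rate = 2,381.46 / 3,786.72 = 62.89%.

Unemployment rate ≈ 4.71%; labor force participation rate ≈ 62.89%.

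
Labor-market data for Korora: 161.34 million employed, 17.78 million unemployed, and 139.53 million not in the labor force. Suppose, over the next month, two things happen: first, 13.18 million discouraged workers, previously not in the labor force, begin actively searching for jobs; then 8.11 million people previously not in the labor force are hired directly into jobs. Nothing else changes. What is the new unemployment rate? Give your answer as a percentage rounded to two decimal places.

New unemployment rate ≈ 15.45%.

Initially, labor force = 161.34 + 17.78 = 179.12 million, so u = 17.78/179.12 = 9.93%.
After the first change, unemployed and labor force both rise by 13.18 → E = 161.34, U = 30.96, labor force = 192.30 million.
After the second change, employed and labor force both rise by 8.11; unemployed unchanged → E = 169.45, U = 30.96, labor force = 200.41 million.
New unemployment rate = 30.96 / 200.41 = 15.45%.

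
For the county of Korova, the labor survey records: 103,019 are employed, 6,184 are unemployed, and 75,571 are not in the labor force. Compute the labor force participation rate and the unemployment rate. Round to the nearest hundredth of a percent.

Labor force = employed + unemployed = 103,019 + 6,184 = 109,203.
Working-age population = 109,203 + 75,571 = 184,774.
Unemployment rate = 6,184 / 109,203 = 5.66%.
Labor force participation rate = 109,203 / 184,774 = 59.10%.

Labor force participation rate ≈ 59.10%; unemployment rate ≈ 5.66%.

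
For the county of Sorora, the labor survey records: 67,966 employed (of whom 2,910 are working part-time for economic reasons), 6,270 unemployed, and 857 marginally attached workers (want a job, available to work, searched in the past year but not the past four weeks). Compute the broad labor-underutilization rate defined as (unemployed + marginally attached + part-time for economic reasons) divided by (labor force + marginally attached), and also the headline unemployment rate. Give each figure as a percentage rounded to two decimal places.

Broad underutilization rate ≈ 13.37%; headline unemployment rate ≈ 8.45%.

Labor force = 67,966 + 6,270 = 74,236.
Numerator = 6,270 + 857 + 2,910 = 10,037.
Denominator = 74,236 + 857 = 75,093.
Broad rate = 10,037 / 75,093 = 13.37%.
Headline unemployment rate = 6,270 / 74,236 = 8.45%.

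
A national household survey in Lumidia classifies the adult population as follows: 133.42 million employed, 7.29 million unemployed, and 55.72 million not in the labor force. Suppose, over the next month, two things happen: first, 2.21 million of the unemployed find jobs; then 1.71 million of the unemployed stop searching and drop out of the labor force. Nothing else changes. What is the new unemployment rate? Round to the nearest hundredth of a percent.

Initially, labor force = 133.42 + 7.29 = 140.71 million, so u = 7.29/140.71 = 5.18%.
After the first change, unemployed falls and employed rises by 2.21; labor force unchanged → E = 135.63, U = 5.08, labor force = 140.71 million.
After the second change, unemployed and labor force both fall by 1.71 → E = 135.63, U = 3.37, labor force = 139.00 million.
New unemployment rate = 3.37 / 139.00 = 2.42%.

New unemployment rate ≈ 2.42%.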